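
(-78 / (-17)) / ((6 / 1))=13 / 17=0.76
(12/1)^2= 144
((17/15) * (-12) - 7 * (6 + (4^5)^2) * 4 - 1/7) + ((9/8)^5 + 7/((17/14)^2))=-9731423168149637/331448320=-29360303.19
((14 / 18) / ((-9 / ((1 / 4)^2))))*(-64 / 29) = 28 / 2349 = 0.01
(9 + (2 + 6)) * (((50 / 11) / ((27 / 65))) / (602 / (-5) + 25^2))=276250 / 749331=0.37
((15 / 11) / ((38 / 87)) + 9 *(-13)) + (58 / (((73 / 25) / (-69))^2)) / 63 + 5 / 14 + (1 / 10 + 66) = 5197325451 / 11137610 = 466.65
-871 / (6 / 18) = -2613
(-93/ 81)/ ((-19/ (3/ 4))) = 31/ 684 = 0.05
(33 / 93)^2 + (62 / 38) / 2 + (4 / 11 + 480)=193339391 / 401698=481.31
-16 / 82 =-8 / 41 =-0.20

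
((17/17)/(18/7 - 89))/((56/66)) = -3/220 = -0.01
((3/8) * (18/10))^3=19683/64000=0.31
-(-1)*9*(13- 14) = -9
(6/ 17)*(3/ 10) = 0.11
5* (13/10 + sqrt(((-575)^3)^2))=1901093763/2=950546881.50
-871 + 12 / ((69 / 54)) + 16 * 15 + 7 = -14136 / 23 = -614.61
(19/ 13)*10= 190/ 13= 14.62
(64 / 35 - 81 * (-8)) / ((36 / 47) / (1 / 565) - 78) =534484 / 291795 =1.83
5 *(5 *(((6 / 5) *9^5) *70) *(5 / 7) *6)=531441000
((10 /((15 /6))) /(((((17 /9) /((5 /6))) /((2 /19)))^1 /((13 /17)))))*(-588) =-458640 /5491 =-83.53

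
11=11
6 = 6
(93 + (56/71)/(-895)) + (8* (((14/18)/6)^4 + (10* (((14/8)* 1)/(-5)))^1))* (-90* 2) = 19258866240571/3752268705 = 5132.59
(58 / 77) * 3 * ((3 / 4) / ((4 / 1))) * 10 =1305 / 308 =4.24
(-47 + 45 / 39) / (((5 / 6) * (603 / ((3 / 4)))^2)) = -0.00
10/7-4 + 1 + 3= 10/7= 1.43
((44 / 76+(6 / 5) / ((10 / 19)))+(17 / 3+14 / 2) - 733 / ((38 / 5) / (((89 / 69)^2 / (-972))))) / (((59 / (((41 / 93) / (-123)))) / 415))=-5725434080251 / 14473523222280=-0.40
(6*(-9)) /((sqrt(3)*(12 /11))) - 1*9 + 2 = -33*sqrt(3) /2 - 7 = -35.58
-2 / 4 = -1 / 2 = -0.50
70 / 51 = 1.37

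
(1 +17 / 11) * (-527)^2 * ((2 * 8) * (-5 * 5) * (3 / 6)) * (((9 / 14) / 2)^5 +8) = -956373649347425 / 845152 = -1131599581.31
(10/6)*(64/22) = 4.85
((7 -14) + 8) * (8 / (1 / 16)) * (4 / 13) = 512 / 13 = 39.38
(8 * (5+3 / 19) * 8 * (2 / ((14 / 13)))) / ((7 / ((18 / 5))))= 29952 / 95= 315.28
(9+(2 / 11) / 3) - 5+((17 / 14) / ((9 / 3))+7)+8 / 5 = 13.07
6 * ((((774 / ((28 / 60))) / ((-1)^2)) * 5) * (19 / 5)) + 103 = 1324261 / 7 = 189180.14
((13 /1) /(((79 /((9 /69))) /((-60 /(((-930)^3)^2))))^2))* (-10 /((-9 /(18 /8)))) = 13 /17061618167516913649387380369000000000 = 0.00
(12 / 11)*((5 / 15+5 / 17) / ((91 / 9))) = 1152 / 17017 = 0.07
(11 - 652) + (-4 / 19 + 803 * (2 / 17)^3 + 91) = -51238446 / 93347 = -548.90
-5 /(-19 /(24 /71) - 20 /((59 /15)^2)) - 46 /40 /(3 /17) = -1853249579 /288232140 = -6.43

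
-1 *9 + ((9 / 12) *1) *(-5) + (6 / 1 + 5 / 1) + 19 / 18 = -25 / 36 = -0.69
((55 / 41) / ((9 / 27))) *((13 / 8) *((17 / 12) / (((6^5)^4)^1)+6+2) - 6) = 3295893071822624515 / 116997070082015232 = 28.17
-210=-210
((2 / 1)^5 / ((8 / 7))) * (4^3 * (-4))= -7168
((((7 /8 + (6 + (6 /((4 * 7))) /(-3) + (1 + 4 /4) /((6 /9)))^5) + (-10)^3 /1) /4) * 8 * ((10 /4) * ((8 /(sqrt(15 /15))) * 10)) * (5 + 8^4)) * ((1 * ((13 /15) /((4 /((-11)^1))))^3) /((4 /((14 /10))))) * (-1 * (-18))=-119842679548315944649 /15366400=-7799008196345.01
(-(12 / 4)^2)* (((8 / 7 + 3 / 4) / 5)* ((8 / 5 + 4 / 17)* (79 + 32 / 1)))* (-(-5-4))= -18584397 / 2975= -6246.86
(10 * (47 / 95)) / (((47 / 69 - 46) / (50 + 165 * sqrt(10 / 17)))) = -1070190 * sqrt(170) / 1010021 - 324300 / 59413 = -19.27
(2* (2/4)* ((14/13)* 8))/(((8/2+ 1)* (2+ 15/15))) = 112/195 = 0.57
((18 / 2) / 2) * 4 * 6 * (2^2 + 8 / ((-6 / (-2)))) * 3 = 2160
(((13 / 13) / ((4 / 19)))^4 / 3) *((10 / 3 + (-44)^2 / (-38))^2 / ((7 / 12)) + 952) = 1655198357 / 2016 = 821030.93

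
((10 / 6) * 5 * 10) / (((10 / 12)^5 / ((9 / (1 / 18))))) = 839808 / 25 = 33592.32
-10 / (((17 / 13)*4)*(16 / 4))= -65 / 136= -0.48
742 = 742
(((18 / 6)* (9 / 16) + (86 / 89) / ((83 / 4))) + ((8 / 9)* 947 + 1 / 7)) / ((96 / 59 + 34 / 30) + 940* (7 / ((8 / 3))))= 1853170503745 / 5426169958776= 0.34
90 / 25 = 18 / 5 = 3.60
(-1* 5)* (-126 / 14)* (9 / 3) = 135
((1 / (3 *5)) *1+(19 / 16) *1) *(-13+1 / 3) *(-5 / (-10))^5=-5719 / 11520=-0.50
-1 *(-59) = 59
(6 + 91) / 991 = 97 / 991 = 0.10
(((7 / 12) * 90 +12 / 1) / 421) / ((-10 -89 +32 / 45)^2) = 261225 / 16471986218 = 0.00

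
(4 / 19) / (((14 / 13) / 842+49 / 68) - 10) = -1488656 / 65606753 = -0.02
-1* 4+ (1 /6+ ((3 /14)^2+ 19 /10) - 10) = -11.89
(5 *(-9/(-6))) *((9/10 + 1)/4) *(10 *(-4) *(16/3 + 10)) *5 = -10925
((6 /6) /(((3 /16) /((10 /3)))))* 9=160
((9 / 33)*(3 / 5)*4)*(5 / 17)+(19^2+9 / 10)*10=3619.19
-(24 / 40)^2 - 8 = -209 / 25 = -8.36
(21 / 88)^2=0.06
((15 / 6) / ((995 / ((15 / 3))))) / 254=0.00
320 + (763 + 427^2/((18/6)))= 185578/3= 61859.33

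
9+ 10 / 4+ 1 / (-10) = 57 / 5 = 11.40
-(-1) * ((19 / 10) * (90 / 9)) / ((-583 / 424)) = -152 / 11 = -13.82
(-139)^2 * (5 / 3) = 96605 / 3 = 32201.67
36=36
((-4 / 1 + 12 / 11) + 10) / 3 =26 / 11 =2.36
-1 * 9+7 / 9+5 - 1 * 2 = -47 / 9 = -5.22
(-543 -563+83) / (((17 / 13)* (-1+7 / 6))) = -79794 / 17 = -4693.76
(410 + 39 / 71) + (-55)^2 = 243924 / 71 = 3435.55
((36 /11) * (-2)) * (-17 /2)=612 /11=55.64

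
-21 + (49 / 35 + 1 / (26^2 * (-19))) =-1258717 / 64220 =-19.60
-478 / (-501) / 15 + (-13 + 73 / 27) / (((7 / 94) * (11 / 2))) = -43530022 / 1735965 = -25.08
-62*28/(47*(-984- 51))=1736/48645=0.04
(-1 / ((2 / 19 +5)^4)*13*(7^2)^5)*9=-4307057460216693 / 88529281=-48651219.25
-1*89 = -89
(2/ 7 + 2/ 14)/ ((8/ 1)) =3/ 56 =0.05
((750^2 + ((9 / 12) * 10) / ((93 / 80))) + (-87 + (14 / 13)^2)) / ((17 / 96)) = 16639180704 / 5239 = 3176022.28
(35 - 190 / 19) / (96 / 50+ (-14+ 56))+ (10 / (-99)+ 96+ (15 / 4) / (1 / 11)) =1108907 / 8052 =137.72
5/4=1.25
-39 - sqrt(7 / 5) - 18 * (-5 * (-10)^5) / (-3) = 2999959.82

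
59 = 59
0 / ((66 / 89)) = 0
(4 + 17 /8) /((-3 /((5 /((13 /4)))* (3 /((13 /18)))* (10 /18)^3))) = -30625 /13689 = -2.24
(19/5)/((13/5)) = 19/13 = 1.46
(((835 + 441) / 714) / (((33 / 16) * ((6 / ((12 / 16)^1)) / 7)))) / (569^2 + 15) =29 / 12384432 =0.00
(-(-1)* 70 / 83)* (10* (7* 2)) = 9800 / 83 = 118.07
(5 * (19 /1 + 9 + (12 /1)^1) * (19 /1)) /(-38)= -100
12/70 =6/35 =0.17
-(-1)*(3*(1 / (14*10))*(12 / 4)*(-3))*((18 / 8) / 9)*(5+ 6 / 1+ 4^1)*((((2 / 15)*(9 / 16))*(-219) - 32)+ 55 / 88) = 19359 / 560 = 34.57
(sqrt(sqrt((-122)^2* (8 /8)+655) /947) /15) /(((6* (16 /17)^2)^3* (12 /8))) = 24137569* 15539^(1 /4)* sqrt(947) /77215794462720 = 0.00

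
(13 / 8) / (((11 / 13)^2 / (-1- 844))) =-1856465 / 968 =-1917.84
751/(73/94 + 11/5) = 352970/1399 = 252.30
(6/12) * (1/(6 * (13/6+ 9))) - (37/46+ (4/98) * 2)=-66336/75509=-0.88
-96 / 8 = -12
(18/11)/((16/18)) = 81/44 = 1.84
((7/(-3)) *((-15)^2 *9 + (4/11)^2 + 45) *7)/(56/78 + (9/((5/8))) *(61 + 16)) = -56985565/1869934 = -30.47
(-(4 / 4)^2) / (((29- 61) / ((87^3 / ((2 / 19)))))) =12511557 / 64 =195493.08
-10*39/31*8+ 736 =19696/31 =635.35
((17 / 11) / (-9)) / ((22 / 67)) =-1139 / 2178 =-0.52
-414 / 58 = -207 / 29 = -7.14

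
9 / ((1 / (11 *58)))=5742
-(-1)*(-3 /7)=-3 /7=-0.43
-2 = -2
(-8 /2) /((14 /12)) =-3.43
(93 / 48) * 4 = 31 / 4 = 7.75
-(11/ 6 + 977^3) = -5595449009/ 6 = -932574834.83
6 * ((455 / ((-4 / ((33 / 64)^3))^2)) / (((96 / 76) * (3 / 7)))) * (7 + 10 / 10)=26051061381345 / 549755813888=47.39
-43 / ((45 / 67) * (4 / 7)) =-20167 / 180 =-112.04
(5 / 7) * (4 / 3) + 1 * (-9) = -169 / 21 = -8.05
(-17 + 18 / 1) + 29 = 30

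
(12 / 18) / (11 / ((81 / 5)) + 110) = 54 / 8965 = 0.01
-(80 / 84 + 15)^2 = -112225 / 441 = -254.48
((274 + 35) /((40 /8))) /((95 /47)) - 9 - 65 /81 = 799213 /38475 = 20.77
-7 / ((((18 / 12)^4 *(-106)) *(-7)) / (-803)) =6424 / 4293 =1.50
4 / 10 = 2 / 5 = 0.40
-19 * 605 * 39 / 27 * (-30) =1494350 / 3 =498116.67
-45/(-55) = 9/11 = 0.82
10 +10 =20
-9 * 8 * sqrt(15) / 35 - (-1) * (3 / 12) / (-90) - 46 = -53.97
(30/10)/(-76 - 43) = -3/119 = -0.03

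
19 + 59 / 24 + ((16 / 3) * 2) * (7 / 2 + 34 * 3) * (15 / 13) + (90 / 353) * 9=145623415 / 110136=1322.21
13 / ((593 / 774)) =10062 / 593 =16.97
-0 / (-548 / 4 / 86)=0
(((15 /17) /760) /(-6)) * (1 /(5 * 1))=-1 /25840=-0.00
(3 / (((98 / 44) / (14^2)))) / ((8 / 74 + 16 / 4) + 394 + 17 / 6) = 0.66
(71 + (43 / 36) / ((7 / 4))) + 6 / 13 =59086 / 819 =72.14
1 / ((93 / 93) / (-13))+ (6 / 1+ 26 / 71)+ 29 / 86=-38447 / 6106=-6.30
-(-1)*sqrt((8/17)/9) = 2*sqrt(34)/51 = 0.23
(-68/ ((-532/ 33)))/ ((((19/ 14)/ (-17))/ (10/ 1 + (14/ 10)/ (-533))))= -508188582/ 962065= -528.23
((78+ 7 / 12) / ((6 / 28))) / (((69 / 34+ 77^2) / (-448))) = -50273216 / 1814895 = -27.70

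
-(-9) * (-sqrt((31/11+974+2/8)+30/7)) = -9 * sqrt(23273789)/154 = -281.94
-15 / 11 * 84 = -1260 / 11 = -114.55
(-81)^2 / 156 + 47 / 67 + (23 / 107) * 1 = 16020243 / 372788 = 42.97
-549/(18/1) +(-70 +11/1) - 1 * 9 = -197/2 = -98.50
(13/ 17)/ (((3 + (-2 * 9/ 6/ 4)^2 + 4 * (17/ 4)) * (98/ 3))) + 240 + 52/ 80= 1319042581/ 5481140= 240.65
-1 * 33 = -33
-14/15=-0.93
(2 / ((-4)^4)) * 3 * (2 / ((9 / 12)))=1 / 16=0.06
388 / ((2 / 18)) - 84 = 3408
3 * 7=21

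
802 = 802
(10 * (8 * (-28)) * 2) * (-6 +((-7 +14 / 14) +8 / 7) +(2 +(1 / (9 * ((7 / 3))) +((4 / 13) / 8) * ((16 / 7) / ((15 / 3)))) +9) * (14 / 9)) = -9993728 / 351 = -28472.16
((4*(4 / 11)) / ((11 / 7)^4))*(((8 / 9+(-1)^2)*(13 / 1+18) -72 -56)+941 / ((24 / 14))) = 114.37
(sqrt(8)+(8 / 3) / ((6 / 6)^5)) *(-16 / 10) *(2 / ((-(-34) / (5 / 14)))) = -8 *sqrt(2) / 119 - 32 / 357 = -0.18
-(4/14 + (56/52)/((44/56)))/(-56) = 0.03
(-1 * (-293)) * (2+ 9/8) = 7325/8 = 915.62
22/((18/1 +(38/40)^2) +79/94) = 1.11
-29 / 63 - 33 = -2108 / 63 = -33.46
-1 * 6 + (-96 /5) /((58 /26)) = -2118 /145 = -14.61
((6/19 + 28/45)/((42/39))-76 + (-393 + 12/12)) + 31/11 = -30567902/65835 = -464.31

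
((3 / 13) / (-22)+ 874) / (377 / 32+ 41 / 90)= 179971920 / 2519803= 71.42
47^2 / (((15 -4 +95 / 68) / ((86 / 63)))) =12918232 / 53109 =243.24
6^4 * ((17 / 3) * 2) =14688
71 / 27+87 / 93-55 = -43051 / 837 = -51.43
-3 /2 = -1.50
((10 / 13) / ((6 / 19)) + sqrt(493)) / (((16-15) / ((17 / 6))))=1615 / 234 + 17* sqrt(493) / 6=69.81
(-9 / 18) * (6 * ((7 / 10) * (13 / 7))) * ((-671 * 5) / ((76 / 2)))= 26169 / 76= 344.33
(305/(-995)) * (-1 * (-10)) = -610/199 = -3.07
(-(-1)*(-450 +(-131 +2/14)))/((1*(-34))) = 2033/119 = 17.08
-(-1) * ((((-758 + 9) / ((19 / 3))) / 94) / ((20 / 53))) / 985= -0.00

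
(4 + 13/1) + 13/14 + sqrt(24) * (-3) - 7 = 153/14 - 6 * sqrt(6) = -3.77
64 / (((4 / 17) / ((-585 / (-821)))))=193.81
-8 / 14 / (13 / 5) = -20 / 91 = -0.22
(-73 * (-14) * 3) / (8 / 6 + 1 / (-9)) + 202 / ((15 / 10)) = 87226 / 33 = 2643.21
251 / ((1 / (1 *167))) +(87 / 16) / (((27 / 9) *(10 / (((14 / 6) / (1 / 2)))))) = 10060283 / 240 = 41917.85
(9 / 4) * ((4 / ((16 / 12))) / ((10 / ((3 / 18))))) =9 / 80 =0.11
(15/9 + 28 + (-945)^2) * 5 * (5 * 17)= 1138644700/3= 379548233.33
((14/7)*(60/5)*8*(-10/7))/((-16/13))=1560/7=222.86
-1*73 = -73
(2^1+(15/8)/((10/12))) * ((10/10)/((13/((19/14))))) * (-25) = -8075/728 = -11.09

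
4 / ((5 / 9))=36 / 5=7.20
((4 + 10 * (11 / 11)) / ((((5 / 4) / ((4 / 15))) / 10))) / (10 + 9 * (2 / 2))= 448 / 285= 1.57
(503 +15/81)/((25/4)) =54344/675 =80.51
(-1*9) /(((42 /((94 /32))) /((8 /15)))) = -47 /140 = -0.34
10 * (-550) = -5500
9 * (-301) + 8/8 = -2708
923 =923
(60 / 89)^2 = 3600 / 7921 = 0.45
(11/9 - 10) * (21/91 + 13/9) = -15484/1053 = -14.70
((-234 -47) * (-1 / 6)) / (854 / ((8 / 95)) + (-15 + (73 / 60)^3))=10116000 / 2187659017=0.00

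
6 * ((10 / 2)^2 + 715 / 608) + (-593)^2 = 106949041 / 304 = 351806.06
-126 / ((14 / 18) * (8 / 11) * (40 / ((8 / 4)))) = -891 / 80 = -11.14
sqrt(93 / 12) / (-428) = -sqrt(31) / 856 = -0.01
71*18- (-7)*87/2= 3165/2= 1582.50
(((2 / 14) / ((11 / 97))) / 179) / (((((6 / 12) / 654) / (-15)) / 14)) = -3806280 / 1969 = -1933.10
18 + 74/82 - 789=-31574/41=-770.10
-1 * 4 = -4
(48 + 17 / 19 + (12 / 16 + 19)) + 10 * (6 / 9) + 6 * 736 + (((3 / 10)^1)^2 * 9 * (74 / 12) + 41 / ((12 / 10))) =51647393 / 11400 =4530.47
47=47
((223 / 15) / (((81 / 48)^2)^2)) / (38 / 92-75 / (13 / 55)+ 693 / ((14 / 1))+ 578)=4369743872 / 740331856665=0.01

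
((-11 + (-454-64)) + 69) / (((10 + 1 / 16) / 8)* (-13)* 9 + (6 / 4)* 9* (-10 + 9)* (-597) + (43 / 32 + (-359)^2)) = -58880 / 17509719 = -0.00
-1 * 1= -1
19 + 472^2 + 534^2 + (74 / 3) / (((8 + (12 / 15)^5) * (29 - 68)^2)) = 30159433839629 / 59373756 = 507959.00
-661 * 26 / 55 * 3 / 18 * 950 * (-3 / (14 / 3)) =2449005 / 77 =31805.26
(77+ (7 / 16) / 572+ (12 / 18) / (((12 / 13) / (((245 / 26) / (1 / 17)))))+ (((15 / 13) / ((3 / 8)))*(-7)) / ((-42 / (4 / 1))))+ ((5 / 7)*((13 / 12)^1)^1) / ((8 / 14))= 16152419 / 82368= 196.10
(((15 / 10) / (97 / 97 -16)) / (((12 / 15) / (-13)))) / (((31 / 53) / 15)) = 41.67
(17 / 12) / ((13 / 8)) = 34 / 39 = 0.87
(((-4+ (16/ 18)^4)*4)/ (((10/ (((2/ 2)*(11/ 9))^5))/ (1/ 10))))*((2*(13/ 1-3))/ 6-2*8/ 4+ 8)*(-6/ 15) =156946132112/ 145282683375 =1.08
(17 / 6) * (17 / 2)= 289 / 12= 24.08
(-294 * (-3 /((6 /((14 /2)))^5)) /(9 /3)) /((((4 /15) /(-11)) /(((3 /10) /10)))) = -9058973 /11520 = -786.37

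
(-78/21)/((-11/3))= 78/77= 1.01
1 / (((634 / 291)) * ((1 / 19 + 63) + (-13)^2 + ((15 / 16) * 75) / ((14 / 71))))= 619248 / 794161397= 0.00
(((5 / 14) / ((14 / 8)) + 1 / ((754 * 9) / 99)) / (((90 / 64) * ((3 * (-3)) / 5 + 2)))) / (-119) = -43088 / 6594861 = -0.01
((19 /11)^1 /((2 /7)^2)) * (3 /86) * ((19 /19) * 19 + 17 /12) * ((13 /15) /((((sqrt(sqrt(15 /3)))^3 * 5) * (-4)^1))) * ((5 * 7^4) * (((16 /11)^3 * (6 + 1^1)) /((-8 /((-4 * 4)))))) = -637909819456 * 5^(1 /4) /9443445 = -101011.62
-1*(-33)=33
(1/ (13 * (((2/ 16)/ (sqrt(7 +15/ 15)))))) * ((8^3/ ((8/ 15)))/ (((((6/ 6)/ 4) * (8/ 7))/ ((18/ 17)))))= 967680 * sqrt(2)/ 221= 6192.34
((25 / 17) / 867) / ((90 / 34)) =5 / 7803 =0.00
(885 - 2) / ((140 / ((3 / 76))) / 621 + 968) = 1645029 / 1814024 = 0.91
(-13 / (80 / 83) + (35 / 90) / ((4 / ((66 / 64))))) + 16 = 10033 / 3840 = 2.61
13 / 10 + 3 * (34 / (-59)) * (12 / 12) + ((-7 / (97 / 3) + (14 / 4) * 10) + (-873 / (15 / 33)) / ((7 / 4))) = -425900919 / 400610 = -1063.13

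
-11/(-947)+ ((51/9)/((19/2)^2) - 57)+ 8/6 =-19005160/341867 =-55.59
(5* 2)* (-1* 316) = -3160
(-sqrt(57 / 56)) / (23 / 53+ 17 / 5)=-265* sqrt(798) / 28448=-0.26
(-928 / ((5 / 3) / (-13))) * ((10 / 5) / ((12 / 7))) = 42224 / 5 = 8444.80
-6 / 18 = -1 / 3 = -0.33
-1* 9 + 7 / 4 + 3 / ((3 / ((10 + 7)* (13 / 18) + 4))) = 325 / 36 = 9.03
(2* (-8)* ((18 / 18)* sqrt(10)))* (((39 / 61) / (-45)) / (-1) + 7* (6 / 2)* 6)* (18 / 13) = -11069088* sqrt(10) / 3965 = -8828.13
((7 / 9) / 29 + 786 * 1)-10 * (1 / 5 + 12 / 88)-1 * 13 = 2209703 / 2871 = 769.66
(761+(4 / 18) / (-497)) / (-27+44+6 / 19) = 64675069 / 1471617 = 43.95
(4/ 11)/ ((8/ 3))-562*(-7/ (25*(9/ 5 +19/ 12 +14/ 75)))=49609/ 1122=44.21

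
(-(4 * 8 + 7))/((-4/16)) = 156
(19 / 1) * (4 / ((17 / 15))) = 1140 / 17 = 67.06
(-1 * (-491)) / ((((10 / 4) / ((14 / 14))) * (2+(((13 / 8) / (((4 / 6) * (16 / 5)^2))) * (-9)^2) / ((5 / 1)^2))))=70.87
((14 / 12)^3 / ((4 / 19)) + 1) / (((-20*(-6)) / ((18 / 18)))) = 7381 / 103680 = 0.07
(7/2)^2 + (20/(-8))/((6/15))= 6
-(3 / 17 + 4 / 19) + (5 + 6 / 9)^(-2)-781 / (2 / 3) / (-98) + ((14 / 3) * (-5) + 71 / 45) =-491925739 / 48430620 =-10.16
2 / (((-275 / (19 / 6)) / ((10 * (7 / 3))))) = -0.54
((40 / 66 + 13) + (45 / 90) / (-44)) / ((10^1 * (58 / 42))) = 25123 / 25520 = 0.98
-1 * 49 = -49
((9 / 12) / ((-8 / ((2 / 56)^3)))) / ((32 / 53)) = -159 / 22478848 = -0.00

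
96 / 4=24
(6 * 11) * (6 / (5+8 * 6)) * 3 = 1188 / 53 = 22.42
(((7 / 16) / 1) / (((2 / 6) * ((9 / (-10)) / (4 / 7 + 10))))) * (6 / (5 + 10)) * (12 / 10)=-7.40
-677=-677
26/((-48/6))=-13/4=-3.25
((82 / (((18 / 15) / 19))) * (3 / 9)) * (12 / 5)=3116 / 3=1038.67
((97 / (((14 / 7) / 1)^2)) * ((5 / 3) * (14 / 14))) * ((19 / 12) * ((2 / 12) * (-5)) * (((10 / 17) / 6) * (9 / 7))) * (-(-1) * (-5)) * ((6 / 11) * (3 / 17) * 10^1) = 5759375 / 178024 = 32.35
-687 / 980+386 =377593 / 980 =385.30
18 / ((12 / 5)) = 15 / 2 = 7.50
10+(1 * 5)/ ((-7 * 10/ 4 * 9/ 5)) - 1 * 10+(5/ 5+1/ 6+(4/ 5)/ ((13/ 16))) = 16319/ 8190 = 1.99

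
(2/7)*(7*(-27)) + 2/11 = -592/11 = -53.82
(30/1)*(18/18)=30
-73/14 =-5.21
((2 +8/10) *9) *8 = 1008/5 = 201.60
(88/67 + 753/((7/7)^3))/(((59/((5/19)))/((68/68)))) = 252695/75107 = 3.36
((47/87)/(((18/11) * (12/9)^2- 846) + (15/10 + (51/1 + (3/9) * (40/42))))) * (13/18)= -47047/95292753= -0.00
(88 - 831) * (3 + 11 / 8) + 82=-25349 / 8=-3168.62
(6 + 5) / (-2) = -11 / 2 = -5.50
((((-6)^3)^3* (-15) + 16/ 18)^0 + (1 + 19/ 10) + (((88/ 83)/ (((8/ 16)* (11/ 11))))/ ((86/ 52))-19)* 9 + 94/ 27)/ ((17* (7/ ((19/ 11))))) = -2784412627/ 1261391670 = -2.21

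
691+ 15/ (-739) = 510634/ 739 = 690.98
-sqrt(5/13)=-sqrt(65)/13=-0.62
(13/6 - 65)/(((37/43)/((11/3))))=-178321/666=-267.75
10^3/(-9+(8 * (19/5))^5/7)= 21875000/81136615157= 0.00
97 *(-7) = -679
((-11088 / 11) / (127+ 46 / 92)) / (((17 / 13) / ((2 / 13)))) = -1344 / 1445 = -0.93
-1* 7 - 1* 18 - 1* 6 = -31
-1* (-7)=7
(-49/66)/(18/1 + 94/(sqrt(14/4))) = 1029/169444-2303 * sqrt(14)/508332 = -0.01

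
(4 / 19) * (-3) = -12 / 19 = -0.63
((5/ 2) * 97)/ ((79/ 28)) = 6790/ 79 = 85.95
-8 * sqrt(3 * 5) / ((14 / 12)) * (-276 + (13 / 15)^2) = 990896 * sqrt(15) / 525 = 7309.95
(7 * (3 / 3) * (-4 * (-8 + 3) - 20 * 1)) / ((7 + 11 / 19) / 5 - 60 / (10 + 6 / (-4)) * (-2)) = 0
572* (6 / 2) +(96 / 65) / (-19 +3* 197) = 15950244 / 9295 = 1716.00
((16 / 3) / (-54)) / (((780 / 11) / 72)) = -176 / 1755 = -0.10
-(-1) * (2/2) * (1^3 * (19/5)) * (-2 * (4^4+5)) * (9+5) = -138852/5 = -27770.40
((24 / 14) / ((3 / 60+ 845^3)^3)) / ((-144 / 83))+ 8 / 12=8199873425618809030708942426338 / 12299810138428213546063413722507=0.67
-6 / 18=-1 / 3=-0.33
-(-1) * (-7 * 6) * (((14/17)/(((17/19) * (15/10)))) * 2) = -14896/289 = -51.54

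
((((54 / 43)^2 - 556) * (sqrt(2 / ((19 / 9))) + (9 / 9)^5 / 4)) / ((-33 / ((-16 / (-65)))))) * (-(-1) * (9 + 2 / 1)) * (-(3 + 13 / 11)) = -58038016 * sqrt(38) / 1932205 - 14509504 / 305085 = -232.72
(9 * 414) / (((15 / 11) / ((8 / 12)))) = 9108 / 5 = 1821.60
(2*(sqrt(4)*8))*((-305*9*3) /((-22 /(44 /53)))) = 527040 /53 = 9944.15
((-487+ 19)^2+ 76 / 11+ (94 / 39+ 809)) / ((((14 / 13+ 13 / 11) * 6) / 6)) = 94312355 / 969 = 97329.57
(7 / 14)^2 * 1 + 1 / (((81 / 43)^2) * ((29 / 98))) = 915077 / 761076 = 1.20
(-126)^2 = 15876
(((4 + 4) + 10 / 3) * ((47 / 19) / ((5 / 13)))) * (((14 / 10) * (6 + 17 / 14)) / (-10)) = -1049087 / 14250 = -73.62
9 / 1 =9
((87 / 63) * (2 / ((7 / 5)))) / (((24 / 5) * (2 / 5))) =1.03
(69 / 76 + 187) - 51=10405 / 76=136.91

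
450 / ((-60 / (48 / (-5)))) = 72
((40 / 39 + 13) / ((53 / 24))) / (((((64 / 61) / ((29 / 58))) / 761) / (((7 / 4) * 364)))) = 1244222063 / 848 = 1467243.00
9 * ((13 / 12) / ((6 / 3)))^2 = 169 / 64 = 2.64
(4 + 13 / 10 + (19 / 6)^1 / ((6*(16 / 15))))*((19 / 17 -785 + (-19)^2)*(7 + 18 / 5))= -2119597571 / 81600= -25975.46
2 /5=0.40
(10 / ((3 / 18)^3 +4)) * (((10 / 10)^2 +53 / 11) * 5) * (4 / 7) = 552960 / 13321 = 41.51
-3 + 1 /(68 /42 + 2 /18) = -264 /109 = -2.42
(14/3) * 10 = 140/3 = 46.67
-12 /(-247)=12 /247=0.05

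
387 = 387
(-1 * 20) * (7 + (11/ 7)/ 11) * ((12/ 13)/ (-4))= 3000/ 91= 32.97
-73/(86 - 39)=-73/47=-1.55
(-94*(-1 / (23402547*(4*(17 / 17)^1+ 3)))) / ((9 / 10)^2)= 9400 / 13269244149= 0.00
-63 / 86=-0.73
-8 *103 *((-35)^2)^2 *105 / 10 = -12983407500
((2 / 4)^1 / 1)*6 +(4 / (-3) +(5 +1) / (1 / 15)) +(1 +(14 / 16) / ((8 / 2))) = 8917 / 96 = 92.89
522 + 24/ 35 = 18294/ 35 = 522.69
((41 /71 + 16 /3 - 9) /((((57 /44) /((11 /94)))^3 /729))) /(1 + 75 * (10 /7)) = -12500134416 /814349336657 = -0.02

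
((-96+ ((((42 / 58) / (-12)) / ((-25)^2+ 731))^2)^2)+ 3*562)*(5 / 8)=4866736621472791393087205 / 4897345027897148571648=993.75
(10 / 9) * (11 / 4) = 55 / 18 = 3.06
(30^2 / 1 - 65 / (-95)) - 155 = 14168 / 19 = 745.68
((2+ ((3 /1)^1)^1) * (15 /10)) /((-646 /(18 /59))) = -135 /38114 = -0.00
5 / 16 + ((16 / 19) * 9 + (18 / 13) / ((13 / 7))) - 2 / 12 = 1305517 / 154128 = 8.47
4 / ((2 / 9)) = 18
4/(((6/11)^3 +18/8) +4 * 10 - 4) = 21296/204507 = 0.10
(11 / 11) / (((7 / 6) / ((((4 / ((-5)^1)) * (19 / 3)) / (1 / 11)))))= -1672 / 35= -47.77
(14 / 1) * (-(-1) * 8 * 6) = 672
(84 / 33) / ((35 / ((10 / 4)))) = 2 / 11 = 0.18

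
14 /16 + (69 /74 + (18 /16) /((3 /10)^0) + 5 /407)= 2397 /814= 2.94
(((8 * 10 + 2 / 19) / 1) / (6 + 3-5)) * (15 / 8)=11415 / 304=37.55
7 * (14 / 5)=98 / 5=19.60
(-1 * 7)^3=-343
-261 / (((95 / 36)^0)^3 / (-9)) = 2349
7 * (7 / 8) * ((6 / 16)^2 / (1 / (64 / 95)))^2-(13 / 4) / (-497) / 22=0.06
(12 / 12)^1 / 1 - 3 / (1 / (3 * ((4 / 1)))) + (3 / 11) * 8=-361 / 11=-32.82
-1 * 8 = -8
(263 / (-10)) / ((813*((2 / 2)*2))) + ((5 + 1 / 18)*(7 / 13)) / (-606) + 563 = 4160512979 / 7390170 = 562.98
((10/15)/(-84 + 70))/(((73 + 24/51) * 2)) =-0.00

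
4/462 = 2/231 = 0.01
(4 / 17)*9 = 36 / 17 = 2.12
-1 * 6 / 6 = -1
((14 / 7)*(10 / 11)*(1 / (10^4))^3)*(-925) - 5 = -110000000037 / 22000000000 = -5.00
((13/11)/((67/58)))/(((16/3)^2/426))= 722709/47168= 15.32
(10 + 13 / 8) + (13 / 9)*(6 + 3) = 197 / 8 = 24.62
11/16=0.69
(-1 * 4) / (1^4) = -4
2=2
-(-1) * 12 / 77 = 12 / 77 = 0.16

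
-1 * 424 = -424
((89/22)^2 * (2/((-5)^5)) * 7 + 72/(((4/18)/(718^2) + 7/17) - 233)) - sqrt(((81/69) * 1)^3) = -81 * sqrt(69)/529 - 531195256240241/1387373675393750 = -1.65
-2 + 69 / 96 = -41 / 32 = -1.28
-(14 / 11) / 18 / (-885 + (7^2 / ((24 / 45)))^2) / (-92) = 112 / 1101123045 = 0.00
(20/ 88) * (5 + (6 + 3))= 35/ 11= 3.18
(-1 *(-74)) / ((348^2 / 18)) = 37 / 3364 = 0.01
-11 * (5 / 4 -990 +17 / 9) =390797 / 36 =10855.47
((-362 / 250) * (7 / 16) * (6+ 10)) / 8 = -1267 / 1000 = -1.27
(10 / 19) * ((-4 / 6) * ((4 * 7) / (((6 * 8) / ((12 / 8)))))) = -35 / 114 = -0.31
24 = 24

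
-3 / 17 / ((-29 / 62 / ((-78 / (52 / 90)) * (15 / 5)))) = -75330 / 493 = -152.80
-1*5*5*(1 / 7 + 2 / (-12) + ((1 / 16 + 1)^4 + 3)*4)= -146862925 / 344064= -426.85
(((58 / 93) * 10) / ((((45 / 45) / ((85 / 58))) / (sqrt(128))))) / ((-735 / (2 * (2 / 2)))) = -2720 * sqrt(2) / 13671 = -0.28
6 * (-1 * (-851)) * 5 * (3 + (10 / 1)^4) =255376590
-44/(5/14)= -123.20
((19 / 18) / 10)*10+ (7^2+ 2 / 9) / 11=365 / 66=5.53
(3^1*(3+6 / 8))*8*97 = 8730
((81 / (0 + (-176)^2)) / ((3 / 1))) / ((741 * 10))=9 / 76510720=0.00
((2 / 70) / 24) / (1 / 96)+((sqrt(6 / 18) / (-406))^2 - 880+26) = -2111266579 / 2472540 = -853.89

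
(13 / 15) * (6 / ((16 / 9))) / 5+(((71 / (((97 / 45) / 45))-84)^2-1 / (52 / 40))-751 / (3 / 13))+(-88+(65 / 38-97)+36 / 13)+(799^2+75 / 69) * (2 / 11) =56110653669682813 / 27137437800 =2067647.44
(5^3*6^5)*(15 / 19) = 14580000 / 19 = 767368.42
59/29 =2.03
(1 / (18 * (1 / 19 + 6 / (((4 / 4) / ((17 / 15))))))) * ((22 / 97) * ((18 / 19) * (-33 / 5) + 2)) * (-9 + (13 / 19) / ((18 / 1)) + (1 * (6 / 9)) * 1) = 6303814 / 97183233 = 0.06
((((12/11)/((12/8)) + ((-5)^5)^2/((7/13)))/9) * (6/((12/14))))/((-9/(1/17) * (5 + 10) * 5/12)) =-328584572/22275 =-14751.27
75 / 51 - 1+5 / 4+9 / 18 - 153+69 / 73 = -743777 / 4964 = -149.83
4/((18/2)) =4/9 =0.44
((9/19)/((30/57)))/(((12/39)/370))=4329/4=1082.25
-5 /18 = -0.28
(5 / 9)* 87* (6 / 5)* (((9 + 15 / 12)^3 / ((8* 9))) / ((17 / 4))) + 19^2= 5533621 / 9792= 565.12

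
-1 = -1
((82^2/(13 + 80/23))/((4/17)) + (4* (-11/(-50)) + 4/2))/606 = 16459063/5741850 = 2.87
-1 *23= -23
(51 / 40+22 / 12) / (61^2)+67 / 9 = 9973399 / 1339560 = 7.45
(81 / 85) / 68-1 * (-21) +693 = 4127001 / 5780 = 714.01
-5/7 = -0.71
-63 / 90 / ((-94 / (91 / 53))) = 637 / 49820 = 0.01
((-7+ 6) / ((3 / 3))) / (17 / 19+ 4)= -19 / 93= -0.20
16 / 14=8 / 7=1.14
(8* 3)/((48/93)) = 93/2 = 46.50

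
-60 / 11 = -5.45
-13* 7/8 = -91/8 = -11.38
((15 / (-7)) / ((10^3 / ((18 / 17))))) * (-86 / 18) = 129 / 11900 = 0.01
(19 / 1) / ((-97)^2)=19 / 9409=0.00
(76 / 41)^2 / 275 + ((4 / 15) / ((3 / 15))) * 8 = 14810128 / 1386825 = 10.68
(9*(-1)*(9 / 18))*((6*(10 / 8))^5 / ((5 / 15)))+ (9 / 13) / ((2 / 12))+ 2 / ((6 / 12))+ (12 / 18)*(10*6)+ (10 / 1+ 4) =-320299.17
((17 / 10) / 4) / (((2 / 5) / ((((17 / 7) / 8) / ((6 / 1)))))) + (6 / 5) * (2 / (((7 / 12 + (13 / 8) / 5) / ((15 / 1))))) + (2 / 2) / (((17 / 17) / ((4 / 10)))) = 117451073 / 2929920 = 40.09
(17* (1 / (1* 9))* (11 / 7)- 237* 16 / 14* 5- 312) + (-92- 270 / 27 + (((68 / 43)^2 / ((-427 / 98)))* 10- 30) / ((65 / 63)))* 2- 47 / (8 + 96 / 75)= -41611391562305 / 21430812312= -1941.66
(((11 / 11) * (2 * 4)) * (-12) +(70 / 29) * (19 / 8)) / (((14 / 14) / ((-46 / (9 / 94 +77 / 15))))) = 169787265 / 213817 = 794.08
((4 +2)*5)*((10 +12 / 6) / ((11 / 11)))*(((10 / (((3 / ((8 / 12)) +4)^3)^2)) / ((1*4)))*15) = 864000 / 24137569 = 0.04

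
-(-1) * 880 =880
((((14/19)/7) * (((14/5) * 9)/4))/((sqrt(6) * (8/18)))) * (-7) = -1323 * sqrt(6)/760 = -4.26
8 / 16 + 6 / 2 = 7 / 2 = 3.50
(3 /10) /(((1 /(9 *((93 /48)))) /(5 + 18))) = 19251 /160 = 120.32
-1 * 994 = -994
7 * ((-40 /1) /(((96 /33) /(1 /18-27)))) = 186725 /72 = 2593.40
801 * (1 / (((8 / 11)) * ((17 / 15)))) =132165 / 136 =971.80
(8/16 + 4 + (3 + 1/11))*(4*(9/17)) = 3006/187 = 16.07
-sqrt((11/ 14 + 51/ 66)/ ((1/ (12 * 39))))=-12 * sqrt(30030)/ 77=-27.01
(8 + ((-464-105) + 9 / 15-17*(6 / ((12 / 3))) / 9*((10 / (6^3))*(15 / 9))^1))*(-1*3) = 5449213 / 3240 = 1681.86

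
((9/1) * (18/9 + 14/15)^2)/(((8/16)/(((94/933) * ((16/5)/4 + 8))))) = 16014592/116625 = 137.32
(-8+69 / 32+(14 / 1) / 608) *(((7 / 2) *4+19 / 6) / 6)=-364517 / 21888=-16.65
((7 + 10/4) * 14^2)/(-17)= -1862/17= -109.53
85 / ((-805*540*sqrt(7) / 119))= -0.01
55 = 55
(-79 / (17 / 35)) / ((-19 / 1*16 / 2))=2765 / 2584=1.07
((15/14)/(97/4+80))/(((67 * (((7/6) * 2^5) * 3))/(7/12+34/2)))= 1055/43808352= 0.00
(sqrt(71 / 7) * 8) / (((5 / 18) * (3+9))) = 12 * sqrt(497) / 35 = 7.64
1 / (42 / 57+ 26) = 19 / 508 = 0.04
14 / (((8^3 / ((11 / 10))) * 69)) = 77 / 176640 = 0.00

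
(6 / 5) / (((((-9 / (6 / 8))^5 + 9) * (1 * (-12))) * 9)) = 1 / 22394070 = 0.00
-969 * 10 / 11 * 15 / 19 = -7650 / 11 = -695.45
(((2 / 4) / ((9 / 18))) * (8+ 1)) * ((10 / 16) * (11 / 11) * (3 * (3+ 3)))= 405 / 4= 101.25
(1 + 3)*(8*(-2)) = -64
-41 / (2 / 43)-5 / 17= -29981 / 34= -881.79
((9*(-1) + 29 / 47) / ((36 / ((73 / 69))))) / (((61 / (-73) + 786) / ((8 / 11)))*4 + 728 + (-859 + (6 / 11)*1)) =-11547943 / 196307296389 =-0.00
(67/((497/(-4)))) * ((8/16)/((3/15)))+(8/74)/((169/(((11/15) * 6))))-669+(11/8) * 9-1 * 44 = -87261672037/124309640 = -701.97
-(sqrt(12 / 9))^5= -32 * sqrt(3) / 27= -2.05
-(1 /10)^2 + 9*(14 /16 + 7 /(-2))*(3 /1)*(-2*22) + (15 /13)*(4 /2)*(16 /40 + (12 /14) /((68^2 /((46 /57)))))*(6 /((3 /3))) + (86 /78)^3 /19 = 712308917390947 /228004440300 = 3124.10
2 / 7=0.29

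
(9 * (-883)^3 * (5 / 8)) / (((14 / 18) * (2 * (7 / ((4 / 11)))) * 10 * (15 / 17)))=-316005612633 / 21560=-14657032.13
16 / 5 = 3.20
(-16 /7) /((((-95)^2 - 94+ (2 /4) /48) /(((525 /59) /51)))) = -38400 /859949131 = -0.00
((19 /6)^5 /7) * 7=2476099 /7776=318.43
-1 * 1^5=-1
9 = 9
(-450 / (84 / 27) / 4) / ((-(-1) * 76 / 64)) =-4050 / 133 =-30.45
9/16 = 0.56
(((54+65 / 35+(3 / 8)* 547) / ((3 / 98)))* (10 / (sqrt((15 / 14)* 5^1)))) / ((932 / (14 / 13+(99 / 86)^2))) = 94.93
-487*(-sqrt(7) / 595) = 487*sqrt(7) / 595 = 2.17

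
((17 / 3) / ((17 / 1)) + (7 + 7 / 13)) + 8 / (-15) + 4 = 737 / 65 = 11.34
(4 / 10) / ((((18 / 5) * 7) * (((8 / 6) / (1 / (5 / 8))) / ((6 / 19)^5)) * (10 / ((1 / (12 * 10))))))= 108 / 2166586625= 0.00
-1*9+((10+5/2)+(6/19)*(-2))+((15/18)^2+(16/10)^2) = 6.12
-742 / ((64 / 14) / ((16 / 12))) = -2597 / 12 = -216.42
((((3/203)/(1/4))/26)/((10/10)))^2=36/6964321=0.00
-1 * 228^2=-51984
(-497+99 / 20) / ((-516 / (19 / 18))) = 186979 / 185760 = 1.01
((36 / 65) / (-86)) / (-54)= 1 / 8385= 0.00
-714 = -714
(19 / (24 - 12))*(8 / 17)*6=76 / 17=4.47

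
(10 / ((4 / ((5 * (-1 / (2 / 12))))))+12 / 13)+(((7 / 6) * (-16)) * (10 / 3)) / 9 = -85283 / 1053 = -80.99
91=91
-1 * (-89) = 89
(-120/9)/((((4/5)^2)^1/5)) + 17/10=-1537/15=-102.47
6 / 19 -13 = -241 / 19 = -12.68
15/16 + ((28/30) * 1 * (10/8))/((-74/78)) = -173/592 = -0.29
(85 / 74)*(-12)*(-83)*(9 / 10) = 38097 / 37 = 1029.65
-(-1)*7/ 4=7/ 4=1.75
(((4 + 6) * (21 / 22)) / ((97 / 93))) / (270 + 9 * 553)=1085 / 622061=0.00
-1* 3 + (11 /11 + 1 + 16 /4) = 3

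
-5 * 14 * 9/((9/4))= -280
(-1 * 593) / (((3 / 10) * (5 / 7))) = -8302 / 3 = -2767.33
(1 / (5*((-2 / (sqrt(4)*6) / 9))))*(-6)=324 / 5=64.80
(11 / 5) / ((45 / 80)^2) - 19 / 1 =-4879 / 405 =-12.05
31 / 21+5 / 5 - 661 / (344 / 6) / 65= 539717 / 234780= 2.30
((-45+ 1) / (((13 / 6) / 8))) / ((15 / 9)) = -6336 / 65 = -97.48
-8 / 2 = -4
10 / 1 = 10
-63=-63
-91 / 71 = -1.28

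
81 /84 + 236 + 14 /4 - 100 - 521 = -10655 /28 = -380.54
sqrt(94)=9.70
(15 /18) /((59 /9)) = 15 /118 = 0.13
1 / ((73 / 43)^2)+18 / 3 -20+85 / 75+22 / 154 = -6925399 / 559545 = -12.38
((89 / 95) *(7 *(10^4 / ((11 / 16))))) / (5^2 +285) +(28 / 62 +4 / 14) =13988640 / 45353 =308.44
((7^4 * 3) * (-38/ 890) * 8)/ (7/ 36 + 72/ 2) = -39414816/ 579835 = -67.98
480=480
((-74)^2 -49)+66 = 5493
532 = 532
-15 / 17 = -0.88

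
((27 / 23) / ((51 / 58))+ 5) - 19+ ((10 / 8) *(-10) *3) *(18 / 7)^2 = -260.62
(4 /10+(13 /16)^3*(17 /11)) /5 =276857 /1126400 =0.25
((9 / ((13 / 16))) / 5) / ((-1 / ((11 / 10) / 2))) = -396 / 325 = -1.22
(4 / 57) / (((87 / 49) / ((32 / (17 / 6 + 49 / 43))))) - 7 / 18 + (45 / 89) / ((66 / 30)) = 1585324283 / 9952465050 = 0.16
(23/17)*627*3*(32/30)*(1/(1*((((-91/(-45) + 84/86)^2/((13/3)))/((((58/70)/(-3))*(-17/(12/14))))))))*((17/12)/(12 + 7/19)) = 6493908367518/7913580115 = 820.60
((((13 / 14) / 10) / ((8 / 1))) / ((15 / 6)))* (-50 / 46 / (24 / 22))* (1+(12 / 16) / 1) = -143 / 17664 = -0.01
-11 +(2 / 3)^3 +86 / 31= -7.93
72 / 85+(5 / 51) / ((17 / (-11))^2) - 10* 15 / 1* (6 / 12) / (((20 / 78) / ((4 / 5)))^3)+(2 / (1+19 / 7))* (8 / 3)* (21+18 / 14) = -20680304659 / 9211875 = -2244.96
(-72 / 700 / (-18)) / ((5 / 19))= 19 / 875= 0.02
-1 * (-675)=675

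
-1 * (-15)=15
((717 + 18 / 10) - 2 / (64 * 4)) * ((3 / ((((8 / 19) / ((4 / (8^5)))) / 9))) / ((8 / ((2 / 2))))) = 235993851 / 335544320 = 0.70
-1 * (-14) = 14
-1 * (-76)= 76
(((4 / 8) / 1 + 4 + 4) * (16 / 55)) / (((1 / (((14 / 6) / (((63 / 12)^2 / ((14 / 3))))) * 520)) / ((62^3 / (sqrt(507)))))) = 8297627648 * sqrt(3) / 2673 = 5376697.59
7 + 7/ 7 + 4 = 12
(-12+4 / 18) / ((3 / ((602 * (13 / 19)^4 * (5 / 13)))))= -700974820 / 3518667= -199.22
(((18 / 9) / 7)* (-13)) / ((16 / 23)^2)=-6877 / 896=-7.68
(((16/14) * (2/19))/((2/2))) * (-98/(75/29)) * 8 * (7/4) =-90944/1425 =-63.82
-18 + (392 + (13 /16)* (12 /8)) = 12007 /32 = 375.22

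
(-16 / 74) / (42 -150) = 2 / 999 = 0.00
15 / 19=0.79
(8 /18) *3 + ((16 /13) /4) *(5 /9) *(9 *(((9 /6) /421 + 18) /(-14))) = -74141 /114933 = -0.65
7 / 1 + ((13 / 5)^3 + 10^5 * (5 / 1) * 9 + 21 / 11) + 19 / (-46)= 284626649057 / 63250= 4500026.07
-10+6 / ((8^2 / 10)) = -145 / 16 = -9.06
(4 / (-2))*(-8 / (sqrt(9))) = 16 / 3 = 5.33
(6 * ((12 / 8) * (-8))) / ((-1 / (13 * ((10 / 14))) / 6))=28080 / 7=4011.43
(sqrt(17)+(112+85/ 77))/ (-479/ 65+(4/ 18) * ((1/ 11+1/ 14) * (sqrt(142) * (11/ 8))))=-4919831148960/ 318486939683 - 33115972500 * sqrt(142)/ 318486939683 - 3954394080 * sqrt(17)/ 28953358153 - 26617500 * sqrt(2414)/ 28953358153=-17.29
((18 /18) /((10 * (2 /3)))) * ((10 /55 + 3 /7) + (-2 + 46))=2061 /308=6.69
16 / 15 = 1.07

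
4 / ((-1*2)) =-2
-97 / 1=-97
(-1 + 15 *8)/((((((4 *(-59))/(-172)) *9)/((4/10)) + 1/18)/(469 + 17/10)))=216771471/119690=1811.11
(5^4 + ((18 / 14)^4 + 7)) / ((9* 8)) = 1523993 / 172872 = 8.82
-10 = -10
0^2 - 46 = -46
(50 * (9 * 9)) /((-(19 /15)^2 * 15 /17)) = -1032750 /361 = -2860.80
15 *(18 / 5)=54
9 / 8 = 1.12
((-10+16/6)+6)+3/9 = -1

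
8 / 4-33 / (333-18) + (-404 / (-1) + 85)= 490.90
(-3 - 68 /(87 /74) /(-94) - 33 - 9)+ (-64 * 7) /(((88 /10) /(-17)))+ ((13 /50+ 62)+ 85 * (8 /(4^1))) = 2368886177 /2248950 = 1053.33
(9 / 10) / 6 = 3 / 20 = 0.15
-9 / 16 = -0.56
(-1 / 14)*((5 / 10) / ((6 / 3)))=-1 / 56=-0.02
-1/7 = -0.14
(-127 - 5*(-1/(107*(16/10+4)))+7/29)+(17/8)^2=-169923767/1390144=-122.23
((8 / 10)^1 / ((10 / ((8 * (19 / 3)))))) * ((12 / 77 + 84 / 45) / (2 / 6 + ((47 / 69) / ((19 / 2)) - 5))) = -38791616 / 21742875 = -1.78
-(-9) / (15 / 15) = 9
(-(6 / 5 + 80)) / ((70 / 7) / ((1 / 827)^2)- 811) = -406 / 34192395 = -0.00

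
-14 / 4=-7 / 2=-3.50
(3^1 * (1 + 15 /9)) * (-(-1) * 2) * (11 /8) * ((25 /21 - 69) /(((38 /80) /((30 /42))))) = -6265600 /2793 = -2243.32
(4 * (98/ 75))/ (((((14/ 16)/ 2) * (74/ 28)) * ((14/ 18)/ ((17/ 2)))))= 45696/ 925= 49.40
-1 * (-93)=93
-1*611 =-611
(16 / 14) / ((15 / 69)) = 184 / 35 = 5.26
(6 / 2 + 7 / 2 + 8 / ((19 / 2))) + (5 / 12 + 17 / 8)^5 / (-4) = -11604185527 / 605159424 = -19.18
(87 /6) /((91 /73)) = 2117 /182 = 11.63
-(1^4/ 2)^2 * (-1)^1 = 1/ 4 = 0.25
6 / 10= 3 / 5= 0.60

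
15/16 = 0.94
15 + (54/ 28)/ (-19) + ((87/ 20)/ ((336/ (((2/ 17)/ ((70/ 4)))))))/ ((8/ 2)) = 377278151/ 25323200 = 14.90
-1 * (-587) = 587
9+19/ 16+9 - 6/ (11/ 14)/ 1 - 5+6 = 2209/ 176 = 12.55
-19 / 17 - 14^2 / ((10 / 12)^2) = -120427 / 425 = -283.36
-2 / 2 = -1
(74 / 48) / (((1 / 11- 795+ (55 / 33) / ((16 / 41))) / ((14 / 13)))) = -11396 / 5426941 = -0.00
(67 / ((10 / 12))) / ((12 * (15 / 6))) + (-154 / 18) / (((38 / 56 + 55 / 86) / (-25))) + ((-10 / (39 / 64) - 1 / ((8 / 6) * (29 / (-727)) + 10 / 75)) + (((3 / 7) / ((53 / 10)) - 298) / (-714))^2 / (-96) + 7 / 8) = 62774517445519000837 / 458423499789473400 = 136.94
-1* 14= -14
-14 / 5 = -2.80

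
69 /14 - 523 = -518.07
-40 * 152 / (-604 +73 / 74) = 449920 / 44623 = 10.08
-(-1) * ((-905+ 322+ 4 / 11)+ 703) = 1324 / 11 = 120.36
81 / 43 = 1.88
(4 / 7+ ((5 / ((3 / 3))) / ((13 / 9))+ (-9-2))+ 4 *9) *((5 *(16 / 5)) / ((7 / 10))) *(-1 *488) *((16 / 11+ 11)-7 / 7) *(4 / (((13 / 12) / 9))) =-123268309.49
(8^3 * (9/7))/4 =1152/7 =164.57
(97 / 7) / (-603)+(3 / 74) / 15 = -31669 / 1561770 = -0.02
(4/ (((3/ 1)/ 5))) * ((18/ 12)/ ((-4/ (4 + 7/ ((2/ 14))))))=-265/ 2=-132.50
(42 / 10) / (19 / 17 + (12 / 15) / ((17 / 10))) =119 / 45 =2.64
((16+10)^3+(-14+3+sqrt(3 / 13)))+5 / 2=17567.98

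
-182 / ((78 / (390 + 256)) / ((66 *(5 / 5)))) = -99484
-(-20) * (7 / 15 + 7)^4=629407744 / 10125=62163.73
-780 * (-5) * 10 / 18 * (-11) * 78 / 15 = -123933.33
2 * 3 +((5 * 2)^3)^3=1000000006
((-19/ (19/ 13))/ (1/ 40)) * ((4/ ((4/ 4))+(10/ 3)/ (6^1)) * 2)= -42640/ 9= -4737.78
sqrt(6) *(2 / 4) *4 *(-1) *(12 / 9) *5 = -40 *sqrt(6) / 3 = -32.66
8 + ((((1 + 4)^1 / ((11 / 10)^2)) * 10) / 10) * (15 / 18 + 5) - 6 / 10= 57181 / 1815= 31.50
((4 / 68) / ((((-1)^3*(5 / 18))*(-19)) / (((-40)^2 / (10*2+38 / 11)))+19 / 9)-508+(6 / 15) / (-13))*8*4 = -1245393971008 / 76610755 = -16256.12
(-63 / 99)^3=-343 / 1331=-0.26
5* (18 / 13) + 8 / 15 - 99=-17851 / 195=-91.54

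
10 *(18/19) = 180/19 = 9.47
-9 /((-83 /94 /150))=126900 /83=1528.92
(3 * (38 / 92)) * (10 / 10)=57 / 46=1.24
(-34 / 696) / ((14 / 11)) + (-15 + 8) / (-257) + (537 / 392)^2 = 6409349951 / 3435773376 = 1.87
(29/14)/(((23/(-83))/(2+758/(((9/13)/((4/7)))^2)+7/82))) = -406177694861/104797476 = -3875.83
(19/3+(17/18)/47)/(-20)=-1075/3384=-0.32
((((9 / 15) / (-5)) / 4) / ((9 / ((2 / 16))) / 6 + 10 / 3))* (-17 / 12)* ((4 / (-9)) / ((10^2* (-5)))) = 17 / 6900000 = 0.00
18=18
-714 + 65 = -649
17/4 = 4.25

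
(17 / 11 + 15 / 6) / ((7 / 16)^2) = 11392 / 539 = 21.14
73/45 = 1.62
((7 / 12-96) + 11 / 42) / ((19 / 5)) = -39965 / 1596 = -25.04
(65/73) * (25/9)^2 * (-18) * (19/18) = -771875/5913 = -130.54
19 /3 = 6.33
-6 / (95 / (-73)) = 438 / 95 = 4.61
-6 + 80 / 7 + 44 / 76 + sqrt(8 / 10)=6.90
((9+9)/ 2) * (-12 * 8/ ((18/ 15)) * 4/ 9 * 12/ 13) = -295.38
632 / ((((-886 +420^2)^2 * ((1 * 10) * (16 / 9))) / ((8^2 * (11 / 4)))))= 7821 / 38506455245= 0.00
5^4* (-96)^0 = 625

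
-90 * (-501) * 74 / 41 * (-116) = -387052560 / 41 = -9440306.34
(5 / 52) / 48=5 / 2496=0.00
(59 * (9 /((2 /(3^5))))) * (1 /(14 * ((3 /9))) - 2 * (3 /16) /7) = 10368.72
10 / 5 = 2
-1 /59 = -0.02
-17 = -17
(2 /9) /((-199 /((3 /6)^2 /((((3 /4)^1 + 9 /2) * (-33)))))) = 2 /1241163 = 0.00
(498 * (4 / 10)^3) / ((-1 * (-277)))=3984 / 34625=0.12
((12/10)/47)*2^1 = 12/235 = 0.05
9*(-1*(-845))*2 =15210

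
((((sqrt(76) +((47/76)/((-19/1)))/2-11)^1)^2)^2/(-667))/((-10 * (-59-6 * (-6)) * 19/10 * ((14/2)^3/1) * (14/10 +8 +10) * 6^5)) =-26380044608934136805/5245877353037120412328525824 +180710470075 * sqrt(19)/156697681735240095744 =-0.00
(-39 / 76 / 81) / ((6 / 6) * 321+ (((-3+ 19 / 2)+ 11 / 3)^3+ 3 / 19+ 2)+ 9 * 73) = -0.00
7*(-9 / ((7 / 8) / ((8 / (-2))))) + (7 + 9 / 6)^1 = 593 / 2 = 296.50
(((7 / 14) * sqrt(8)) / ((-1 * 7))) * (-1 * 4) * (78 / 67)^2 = 24336 * sqrt(2) / 31423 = 1.10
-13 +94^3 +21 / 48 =13289143 / 16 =830571.44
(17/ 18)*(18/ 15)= 17/ 15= 1.13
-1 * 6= -6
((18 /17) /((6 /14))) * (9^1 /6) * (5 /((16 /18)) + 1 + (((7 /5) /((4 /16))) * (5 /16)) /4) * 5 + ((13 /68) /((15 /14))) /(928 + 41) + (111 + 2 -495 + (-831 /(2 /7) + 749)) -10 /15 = -9533132707 /3953520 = -2411.30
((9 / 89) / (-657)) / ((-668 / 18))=9 / 2169998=0.00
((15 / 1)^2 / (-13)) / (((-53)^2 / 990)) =-222750 / 36517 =-6.10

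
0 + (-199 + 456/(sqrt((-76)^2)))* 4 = -772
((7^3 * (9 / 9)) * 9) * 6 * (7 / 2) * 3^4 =5250987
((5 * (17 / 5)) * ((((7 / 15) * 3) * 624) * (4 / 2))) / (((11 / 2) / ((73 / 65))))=1667904 / 275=6065.11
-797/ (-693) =797/ 693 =1.15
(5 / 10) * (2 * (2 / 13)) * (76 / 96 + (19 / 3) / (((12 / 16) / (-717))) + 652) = -43215 / 52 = -831.06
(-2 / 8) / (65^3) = -1 / 1098500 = -0.00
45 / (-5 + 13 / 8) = -40 / 3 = -13.33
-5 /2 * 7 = -35 /2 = -17.50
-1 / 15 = -0.07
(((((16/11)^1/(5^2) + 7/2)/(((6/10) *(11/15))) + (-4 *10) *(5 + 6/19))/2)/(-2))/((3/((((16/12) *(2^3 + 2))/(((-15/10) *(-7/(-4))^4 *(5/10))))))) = -1605114880/49679091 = -32.31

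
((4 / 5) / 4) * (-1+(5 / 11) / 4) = -39 / 220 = -0.18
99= 99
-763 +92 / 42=-15977 / 21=-760.81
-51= -51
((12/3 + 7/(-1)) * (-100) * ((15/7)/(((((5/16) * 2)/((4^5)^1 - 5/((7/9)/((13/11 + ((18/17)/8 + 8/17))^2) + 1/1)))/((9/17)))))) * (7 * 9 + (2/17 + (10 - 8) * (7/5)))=1478098403687187360/40372106719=36611872.00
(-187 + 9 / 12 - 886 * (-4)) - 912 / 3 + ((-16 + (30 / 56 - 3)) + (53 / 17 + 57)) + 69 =3164.40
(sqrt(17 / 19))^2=17 / 19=0.89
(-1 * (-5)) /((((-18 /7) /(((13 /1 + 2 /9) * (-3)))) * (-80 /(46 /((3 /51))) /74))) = -12051011 /216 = -55791.72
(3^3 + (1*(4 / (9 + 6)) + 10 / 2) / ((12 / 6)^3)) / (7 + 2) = 3319 / 1080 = 3.07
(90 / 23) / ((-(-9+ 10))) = -90 / 23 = -3.91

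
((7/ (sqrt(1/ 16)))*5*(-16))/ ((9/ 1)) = -2240/ 9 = -248.89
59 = 59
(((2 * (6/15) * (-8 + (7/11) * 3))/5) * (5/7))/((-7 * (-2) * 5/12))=-1608/13475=-0.12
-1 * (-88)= 88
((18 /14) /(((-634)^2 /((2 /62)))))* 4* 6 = 54 /21806113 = 0.00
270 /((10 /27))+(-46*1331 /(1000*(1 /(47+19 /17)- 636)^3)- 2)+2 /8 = 51196752961132063411191 /70397735227743195500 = 727.25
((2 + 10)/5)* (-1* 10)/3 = -8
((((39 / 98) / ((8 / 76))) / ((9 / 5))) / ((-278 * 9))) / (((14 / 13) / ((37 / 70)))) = -118807 / 288350496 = -0.00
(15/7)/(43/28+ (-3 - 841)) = -20/7863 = -0.00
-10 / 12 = -5 / 6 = -0.83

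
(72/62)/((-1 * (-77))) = 36/2387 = 0.02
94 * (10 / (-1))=-940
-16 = -16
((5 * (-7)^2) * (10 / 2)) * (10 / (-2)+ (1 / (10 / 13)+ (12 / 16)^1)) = -14455 / 4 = -3613.75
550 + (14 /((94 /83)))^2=1552511 /2209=702.81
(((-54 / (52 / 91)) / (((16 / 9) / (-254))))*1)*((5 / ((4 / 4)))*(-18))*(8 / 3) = -3240405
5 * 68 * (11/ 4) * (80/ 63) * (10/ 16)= 46750/ 63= 742.06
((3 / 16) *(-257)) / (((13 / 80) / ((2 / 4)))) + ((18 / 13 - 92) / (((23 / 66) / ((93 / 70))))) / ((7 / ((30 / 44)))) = -5330571 / 29302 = -181.92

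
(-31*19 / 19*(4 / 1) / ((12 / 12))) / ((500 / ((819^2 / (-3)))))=6931197 / 125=55449.58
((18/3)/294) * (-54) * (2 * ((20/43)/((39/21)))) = -2160/3913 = -0.55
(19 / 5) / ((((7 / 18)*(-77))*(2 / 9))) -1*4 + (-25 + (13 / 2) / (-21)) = -483169 / 16170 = -29.88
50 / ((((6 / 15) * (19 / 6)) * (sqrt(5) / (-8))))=-1200 * sqrt(5) / 19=-141.23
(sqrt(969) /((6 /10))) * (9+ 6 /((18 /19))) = 230 * sqrt(969) /9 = 795.51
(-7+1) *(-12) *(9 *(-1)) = -648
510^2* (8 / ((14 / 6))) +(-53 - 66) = 6241567 / 7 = 891652.43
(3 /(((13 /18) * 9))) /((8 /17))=51 /52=0.98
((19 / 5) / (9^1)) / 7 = 19 / 315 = 0.06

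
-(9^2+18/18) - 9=-91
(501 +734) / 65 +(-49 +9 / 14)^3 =-113059.98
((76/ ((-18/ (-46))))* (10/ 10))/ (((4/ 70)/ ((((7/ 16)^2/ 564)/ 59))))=0.02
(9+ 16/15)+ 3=13.07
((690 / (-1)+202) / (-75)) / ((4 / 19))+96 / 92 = 55114 / 1725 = 31.95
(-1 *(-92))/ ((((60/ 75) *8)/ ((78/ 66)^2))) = 19435/ 968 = 20.08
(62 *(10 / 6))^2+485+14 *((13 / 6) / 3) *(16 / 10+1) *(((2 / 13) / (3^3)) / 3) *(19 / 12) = 244131679 / 21870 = 11162.86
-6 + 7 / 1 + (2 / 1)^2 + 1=6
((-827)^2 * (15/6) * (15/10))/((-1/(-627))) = 6432352245/4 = 1608088061.25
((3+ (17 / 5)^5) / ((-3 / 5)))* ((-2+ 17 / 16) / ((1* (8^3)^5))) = 89327 / 4398046511104000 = 0.00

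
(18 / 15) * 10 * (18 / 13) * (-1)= -216 / 13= -16.62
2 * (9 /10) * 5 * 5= 45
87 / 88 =0.99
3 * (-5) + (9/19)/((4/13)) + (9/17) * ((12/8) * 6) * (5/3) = -5.52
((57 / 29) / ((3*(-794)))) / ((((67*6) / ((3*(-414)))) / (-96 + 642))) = 1073709 / 771371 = 1.39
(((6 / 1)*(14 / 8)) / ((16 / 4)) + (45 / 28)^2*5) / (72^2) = 4061 / 1354752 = 0.00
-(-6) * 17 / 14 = 51 / 7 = 7.29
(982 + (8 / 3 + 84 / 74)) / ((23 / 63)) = 2297904 / 851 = 2700.24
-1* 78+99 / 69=-1761 / 23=-76.57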